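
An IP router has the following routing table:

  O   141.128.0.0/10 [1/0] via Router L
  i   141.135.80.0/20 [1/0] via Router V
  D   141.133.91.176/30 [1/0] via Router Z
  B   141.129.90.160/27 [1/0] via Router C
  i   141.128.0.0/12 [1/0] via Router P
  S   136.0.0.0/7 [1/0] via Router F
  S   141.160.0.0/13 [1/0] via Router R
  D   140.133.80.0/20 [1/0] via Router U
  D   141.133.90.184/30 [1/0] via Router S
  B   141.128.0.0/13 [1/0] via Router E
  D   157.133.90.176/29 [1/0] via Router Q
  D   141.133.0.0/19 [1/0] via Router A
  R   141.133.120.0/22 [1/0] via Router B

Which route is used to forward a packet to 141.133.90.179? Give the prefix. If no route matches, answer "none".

Entries matching 141.133.90.179:
  141.128.0.0/10 (141.128.0.0 - 141.191.255.255)
  141.128.0.0/12 (141.128.0.0 - 141.143.255.255)
  141.128.0.0/13 (141.128.0.0 - 141.135.255.255)
Most specific is 141.128.0.0/13.

141.128.0.0/13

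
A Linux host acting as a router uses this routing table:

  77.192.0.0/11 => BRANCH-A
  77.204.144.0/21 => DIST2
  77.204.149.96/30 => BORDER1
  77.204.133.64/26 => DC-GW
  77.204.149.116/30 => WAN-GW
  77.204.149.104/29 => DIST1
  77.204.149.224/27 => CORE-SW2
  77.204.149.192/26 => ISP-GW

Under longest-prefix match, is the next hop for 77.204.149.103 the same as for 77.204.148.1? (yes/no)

77.204.149.103: longest match 77.204.144.0/21 -> DIST2
77.204.148.1: longest match 77.204.144.0/21 -> DIST2

yes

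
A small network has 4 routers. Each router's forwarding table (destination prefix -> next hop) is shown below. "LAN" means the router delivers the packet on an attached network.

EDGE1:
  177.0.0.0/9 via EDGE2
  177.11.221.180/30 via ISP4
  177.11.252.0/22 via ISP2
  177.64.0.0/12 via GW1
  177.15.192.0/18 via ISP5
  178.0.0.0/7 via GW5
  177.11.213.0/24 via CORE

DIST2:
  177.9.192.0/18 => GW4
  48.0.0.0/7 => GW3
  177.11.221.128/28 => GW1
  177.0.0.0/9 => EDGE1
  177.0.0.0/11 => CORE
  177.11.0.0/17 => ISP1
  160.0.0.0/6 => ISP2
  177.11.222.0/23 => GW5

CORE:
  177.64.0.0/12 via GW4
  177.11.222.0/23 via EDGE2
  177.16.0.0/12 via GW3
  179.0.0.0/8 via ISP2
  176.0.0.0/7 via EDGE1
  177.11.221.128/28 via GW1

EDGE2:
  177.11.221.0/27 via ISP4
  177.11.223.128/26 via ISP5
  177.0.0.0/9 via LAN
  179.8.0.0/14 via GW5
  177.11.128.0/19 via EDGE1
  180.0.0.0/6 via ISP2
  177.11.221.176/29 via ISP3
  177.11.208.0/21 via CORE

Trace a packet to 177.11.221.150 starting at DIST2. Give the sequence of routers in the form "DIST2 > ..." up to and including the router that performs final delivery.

At DIST2: longest match for 177.11.221.150 is 177.0.0.0/11 -> CORE
At CORE: longest match for 177.11.221.150 is 176.0.0.0/7 -> EDGE1
At EDGE1: longest match for 177.11.221.150 is 177.0.0.0/9 -> EDGE2
At EDGE2: longest match for 177.11.221.150 is 177.0.0.0/9 -> LAN

DIST2 > CORE > EDGE1 > EDGE2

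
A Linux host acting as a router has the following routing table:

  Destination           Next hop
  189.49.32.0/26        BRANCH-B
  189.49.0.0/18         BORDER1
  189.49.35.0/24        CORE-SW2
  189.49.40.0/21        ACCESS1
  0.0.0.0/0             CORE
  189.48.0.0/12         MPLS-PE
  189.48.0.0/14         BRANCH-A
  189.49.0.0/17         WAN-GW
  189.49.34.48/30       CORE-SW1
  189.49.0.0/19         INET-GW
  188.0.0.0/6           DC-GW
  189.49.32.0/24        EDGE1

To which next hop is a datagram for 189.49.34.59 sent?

BORDER1

Routes whose prefix contains 189.49.34.59:
  0.0.0.0/0 (default, matches everything) -> CORE
  188.0.0.0/6 (188.0.0.0 - 191.255.255.255) -> DC-GW
  189.48.0.0/12 (189.48.0.0 - 189.63.255.255) -> MPLS-PE
  189.48.0.0/14 (189.48.0.0 - 189.51.255.255) -> BRANCH-A
  189.49.0.0/17 (189.49.0.0 - 189.49.127.255) -> WAN-GW
  189.49.0.0/18 (189.49.0.0 - 189.49.63.255) -> BORDER1
More-specific entries that do NOT match:
  189.49.34.48/30 (189.49.34.48 - 189.49.34.51) does not contain 189.49.34.59
  189.49.32.0/26 (189.49.32.0 - 189.49.32.63) does not contain 189.49.34.59
  189.49.35.0/24 (189.49.35.0 - 189.49.35.255) does not contain 189.49.34.59
  189.49.32.0/24 (189.49.32.0 - 189.49.32.255) does not contain 189.49.34.59
  189.49.40.0/21 (189.49.40.0 - 189.49.47.255) does not contain 189.49.34.59
  189.49.0.0/19 (189.49.0.0 - 189.49.31.255) does not contain 189.49.34.59
Longest matching prefix is /18 -> next hop BORDER1.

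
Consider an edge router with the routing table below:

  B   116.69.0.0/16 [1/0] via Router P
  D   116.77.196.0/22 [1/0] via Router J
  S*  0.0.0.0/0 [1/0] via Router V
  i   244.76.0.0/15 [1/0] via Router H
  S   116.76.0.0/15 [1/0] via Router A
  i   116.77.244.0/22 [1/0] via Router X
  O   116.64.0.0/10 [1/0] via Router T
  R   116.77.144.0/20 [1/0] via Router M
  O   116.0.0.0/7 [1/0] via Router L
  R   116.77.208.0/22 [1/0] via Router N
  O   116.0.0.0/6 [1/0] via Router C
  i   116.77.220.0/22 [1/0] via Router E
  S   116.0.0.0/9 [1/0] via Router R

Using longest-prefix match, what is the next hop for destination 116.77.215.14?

Router A

Routes whose prefix contains 116.77.215.14:
  0.0.0.0/0 (default, matches everything) -> Router V
  116.0.0.0/6 (116.0.0.0 - 119.255.255.255) -> Router C
  116.0.0.0/7 (116.0.0.0 - 117.255.255.255) -> Router L
  116.0.0.0/9 (116.0.0.0 - 116.127.255.255) -> Router R
  116.64.0.0/10 (116.64.0.0 - 116.127.255.255) -> Router T
  116.76.0.0/15 (116.76.0.0 - 116.77.255.255) -> Router A
More-specific entries that do NOT match:
  116.77.196.0/22 (116.77.196.0 - 116.77.199.255) does not contain 116.77.215.14
  116.77.244.0/22 (116.77.244.0 - 116.77.247.255) does not contain 116.77.215.14
  116.77.208.0/22 (116.77.208.0 - 116.77.211.255) does not contain 116.77.215.14
  116.77.220.0/22 (116.77.220.0 - 116.77.223.255) does not contain 116.77.215.14
  116.77.144.0/20 (116.77.144.0 - 116.77.159.255) does not contain 116.77.215.14
  116.69.0.0/16 (116.69.0.0 - 116.69.255.255) does not contain 116.77.215.14
Longest matching prefix is /15 -> next hop Router A.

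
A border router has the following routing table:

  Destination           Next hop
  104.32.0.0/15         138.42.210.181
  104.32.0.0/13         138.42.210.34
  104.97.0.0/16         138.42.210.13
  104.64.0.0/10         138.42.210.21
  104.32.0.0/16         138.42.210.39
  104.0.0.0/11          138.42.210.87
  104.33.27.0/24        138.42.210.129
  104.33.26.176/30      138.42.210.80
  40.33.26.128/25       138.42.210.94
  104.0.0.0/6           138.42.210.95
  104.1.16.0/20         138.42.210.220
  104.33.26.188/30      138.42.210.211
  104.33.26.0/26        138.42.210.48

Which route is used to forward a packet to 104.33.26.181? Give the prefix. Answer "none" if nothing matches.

104.32.0.0/15

Entries matching 104.33.26.181:
  104.0.0.0/6 (104.0.0.0 - 107.255.255.255)
  104.32.0.0/13 (104.32.0.0 - 104.39.255.255)
  104.32.0.0/15 (104.32.0.0 - 104.33.255.255)
Most specific is 104.32.0.0/15.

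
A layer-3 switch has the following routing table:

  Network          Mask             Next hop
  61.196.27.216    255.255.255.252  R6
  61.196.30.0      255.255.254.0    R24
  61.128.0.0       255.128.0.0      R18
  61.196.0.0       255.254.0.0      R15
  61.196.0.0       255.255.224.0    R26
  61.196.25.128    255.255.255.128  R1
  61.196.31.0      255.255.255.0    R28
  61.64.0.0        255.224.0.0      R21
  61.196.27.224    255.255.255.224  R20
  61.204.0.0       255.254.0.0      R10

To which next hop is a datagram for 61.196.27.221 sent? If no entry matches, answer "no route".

R26

Routes whose prefix contains 61.196.27.221:
  61.128.0.0/9 (61.128.0.0 - 61.255.255.255) -> R18
  61.196.0.0/15 (61.196.0.0 - 61.197.255.255) -> R15
  61.196.0.0/19 (61.196.0.0 - 61.196.31.255) -> R26
More-specific entries that do NOT match:
  61.196.27.216/30 (61.196.27.216 - 61.196.27.219) does not contain 61.196.27.221
  61.196.27.224/27 (61.196.27.224 - 61.196.27.255) does not contain 61.196.27.221
  61.196.25.128/25 (61.196.25.128 - 61.196.25.255) does not contain 61.196.27.221
  61.196.31.0/24 (61.196.31.0 - 61.196.31.255) does not contain 61.196.27.221
  61.196.30.0/23 (61.196.30.0 - 61.196.31.255) does not contain 61.196.27.221
Longest matching prefix is /19 -> next hop R26.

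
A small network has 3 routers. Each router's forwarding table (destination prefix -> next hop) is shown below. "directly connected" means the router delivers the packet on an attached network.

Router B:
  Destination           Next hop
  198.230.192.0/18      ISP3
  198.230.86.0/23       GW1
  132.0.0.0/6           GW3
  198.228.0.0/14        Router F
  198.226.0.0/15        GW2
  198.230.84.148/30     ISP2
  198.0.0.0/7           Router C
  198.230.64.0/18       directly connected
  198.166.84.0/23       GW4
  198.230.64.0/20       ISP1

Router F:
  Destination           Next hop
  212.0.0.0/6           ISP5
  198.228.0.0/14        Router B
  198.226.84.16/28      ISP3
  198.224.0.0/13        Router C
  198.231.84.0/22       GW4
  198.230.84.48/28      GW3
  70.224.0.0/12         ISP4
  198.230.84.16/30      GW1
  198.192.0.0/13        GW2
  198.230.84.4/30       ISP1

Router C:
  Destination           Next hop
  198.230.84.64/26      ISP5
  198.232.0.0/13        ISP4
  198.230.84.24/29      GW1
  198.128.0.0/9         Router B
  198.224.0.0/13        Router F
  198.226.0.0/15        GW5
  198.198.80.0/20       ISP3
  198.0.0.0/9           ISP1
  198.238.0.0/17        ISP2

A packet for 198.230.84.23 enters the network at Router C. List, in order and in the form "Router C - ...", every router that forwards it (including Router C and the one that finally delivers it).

At Router C: longest match for 198.230.84.23 is 198.224.0.0/13 -> Router F
At Router F: longest match for 198.230.84.23 is 198.228.0.0/14 -> Router B
At Router B: longest match for 198.230.84.23 is 198.230.64.0/18 -> directly connected

Router C - Router F - Router B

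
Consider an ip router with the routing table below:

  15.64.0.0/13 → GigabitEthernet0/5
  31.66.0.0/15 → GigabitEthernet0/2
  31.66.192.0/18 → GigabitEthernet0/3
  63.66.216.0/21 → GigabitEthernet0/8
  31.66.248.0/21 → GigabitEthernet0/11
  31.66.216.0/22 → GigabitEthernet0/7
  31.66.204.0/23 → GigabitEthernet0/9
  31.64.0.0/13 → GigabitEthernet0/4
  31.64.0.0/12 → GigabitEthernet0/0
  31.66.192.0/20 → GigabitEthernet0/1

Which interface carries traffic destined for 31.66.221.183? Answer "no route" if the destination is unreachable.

Routes whose prefix contains 31.66.221.183:
  31.64.0.0/12 (31.64.0.0 - 31.79.255.255) -> GigabitEthernet0/0
  31.64.0.0/13 (31.64.0.0 - 31.71.255.255) -> GigabitEthernet0/4
  31.66.0.0/15 (31.66.0.0 - 31.67.255.255) -> GigabitEthernet0/2
  31.66.192.0/18 (31.66.192.0 - 31.66.255.255) -> GigabitEthernet0/3
More-specific entries that do NOT match:
  31.66.204.0/23 (31.66.204.0 - 31.66.205.255) does not contain 31.66.221.183
  31.66.216.0/22 (31.66.216.0 - 31.66.219.255) does not contain 31.66.221.183
  63.66.216.0/21 (63.66.216.0 - 63.66.223.255) does not contain 31.66.221.183
  31.66.248.0/21 (31.66.248.0 - 31.66.255.255) does not contain 31.66.221.183
  31.66.192.0/20 (31.66.192.0 - 31.66.207.255) does not contain 31.66.221.183
Longest matching prefix is /18 -> interface GigabitEthernet0/3.

GigabitEthernet0/3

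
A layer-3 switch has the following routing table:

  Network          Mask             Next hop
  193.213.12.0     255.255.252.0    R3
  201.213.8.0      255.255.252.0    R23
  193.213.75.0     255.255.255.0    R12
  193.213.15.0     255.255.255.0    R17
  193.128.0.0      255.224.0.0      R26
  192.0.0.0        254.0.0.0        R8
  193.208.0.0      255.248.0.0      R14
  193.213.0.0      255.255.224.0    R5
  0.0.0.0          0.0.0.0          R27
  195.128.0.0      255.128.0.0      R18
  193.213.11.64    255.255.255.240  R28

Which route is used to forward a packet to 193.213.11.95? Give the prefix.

Entries matching 193.213.11.95:
  0.0.0.0/0 (default, matches everything)
  192.0.0.0/7 (192.0.0.0 - 193.255.255.255)
  193.208.0.0/13 (193.208.0.0 - 193.215.255.255)
  193.213.0.0/19 (193.213.0.0 - 193.213.31.255)
Most specific is 193.213.0.0/19.

193.213.0.0/19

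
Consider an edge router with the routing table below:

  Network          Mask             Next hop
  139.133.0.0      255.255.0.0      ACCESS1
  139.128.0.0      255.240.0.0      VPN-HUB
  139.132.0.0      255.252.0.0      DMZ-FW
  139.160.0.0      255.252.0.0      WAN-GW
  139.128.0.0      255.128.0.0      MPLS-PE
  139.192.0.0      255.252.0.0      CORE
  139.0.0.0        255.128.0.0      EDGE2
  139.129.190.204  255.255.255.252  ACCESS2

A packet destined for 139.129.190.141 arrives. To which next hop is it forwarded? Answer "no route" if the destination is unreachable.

Routes whose prefix contains 139.129.190.141:
  139.128.0.0/9 (139.128.0.0 - 139.255.255.255) -> MPLS-PE
  139.128.0.0/12 (139.128.0.0 - 139.143.255.255) -> VPN-HUB
More-specific entries that do NOT match:
  139.129.190.204/30 (139.129.190.204 - 139.129.190.207) does not contain 139.129.190.141
  139.133.0.0/16 (139.133.0.0 - 139.133.255.255) does not contain 139.129.190.141
  139.132.0.0/14 (139.132.0.0 - 139.135.255.255) does not contain 139.129.190.141
  139.160.0.0/14 (139.160.0.0 - 139.163.255.255) does not contain 139.129.190.141
  139.192.0.0/14 (139.192.0.0 - 139.195.255.255) does not contain 139.129.190.141
Longest matching prefix is /12 -> next hop VPN-HUB.

VPN-HUB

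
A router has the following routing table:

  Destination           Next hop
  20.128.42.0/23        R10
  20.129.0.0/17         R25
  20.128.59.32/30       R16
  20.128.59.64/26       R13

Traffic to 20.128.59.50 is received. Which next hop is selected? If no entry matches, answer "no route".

No entry's prefix contains 20.128.59.50; there is no default route.

no route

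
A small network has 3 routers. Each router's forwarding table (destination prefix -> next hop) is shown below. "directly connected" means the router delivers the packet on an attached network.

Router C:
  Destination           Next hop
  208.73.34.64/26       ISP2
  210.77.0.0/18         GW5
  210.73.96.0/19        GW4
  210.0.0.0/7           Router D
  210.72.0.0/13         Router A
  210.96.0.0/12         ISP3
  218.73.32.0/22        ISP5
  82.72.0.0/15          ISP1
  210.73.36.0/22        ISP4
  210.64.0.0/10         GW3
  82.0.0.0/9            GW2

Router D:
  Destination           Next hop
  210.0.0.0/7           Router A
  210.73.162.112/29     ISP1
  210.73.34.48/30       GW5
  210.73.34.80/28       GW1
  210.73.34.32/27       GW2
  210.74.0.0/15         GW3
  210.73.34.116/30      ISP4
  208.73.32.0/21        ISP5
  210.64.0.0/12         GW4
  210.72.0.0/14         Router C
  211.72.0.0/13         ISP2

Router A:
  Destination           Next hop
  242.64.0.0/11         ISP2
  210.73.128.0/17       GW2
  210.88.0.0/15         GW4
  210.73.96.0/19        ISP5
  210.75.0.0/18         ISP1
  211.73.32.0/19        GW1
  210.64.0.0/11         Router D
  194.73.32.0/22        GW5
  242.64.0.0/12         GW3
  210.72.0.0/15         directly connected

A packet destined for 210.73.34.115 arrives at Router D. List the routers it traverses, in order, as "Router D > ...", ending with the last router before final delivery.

Router D > Router C > Router A

At Router D: longest match for 210.73.34.115 is 210.72.0.0/14 -> Router C
At Router C: longest match for 210.73.34.115 is 210.72.0.0/13 -> Router A
At Router A: longest match for 210.73.34.115 is 210.72.0.0/15 -> directly connected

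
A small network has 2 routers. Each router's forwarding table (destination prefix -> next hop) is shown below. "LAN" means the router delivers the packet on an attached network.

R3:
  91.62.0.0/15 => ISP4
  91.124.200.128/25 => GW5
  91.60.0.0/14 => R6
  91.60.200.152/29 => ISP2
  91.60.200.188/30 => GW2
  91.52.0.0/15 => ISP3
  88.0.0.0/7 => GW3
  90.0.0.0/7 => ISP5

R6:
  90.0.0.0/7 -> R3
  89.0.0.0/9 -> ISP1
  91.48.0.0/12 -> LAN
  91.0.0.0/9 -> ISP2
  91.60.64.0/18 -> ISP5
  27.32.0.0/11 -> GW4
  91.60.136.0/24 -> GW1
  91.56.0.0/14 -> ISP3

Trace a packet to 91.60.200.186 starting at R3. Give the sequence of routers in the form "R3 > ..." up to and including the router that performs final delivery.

At R3: longest match for 91.60.200.186 is 91.60.0.0/14 -> R6
At R6: longest match for 91.60.200.186 is 91.48.0.0/12 -> LAN

R3 > R6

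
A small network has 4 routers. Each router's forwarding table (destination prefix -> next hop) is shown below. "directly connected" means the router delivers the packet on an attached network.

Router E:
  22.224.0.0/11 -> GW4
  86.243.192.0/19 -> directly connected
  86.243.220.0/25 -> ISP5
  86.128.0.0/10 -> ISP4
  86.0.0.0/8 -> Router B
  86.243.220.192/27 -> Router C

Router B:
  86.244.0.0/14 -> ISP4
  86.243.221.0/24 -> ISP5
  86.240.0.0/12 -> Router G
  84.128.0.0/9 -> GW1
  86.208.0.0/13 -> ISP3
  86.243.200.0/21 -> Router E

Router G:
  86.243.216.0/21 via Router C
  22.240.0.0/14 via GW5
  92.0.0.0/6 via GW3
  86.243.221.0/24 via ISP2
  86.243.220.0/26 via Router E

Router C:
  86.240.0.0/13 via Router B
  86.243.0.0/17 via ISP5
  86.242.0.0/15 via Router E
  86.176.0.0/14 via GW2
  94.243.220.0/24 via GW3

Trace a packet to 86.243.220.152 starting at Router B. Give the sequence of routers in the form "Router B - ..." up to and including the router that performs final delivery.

At Router B: longest match for 86.243.220.152 is 86.240.0.0/12 -> Router G
At Router G: longest match for 86.243.220.152 is 86.243.216.0/21 -> Router C
At Router C: longest match for 86.243.220.152 is 86.242.0.0/15 -> Router E
At Router E: longest match for 86.243.220.152 is 86.243.192.0/19 -> directly connected

Router B - Router G - Router C - Router E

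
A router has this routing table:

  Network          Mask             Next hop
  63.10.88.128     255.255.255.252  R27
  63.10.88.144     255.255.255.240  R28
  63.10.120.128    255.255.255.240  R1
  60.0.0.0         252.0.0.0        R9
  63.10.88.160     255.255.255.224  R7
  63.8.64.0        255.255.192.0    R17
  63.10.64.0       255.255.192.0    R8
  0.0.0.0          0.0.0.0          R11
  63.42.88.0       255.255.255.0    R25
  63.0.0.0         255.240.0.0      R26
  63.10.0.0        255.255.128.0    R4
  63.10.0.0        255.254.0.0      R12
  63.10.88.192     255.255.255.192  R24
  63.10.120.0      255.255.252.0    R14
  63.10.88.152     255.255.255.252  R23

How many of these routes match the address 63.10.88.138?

6

Prefixes containing 63.10.88.138:
  0.0.0.0/0 (default, matches everything)
  60.0.0.0/6 (60.0.0.0 - 63.255.255.255)
  63.0.0.0/12 (63.0.0.0 - 63.15.255.255)
  63.10.0.0/15 (63.10.0.0 - 63.11.255.255)
  63.10.0.0/17 (63.10.0.0 - 63.10.127.255)
  63.10.64.0/18 (63.10.64.0 - 63.10.127.255)
Total matching entries: 6.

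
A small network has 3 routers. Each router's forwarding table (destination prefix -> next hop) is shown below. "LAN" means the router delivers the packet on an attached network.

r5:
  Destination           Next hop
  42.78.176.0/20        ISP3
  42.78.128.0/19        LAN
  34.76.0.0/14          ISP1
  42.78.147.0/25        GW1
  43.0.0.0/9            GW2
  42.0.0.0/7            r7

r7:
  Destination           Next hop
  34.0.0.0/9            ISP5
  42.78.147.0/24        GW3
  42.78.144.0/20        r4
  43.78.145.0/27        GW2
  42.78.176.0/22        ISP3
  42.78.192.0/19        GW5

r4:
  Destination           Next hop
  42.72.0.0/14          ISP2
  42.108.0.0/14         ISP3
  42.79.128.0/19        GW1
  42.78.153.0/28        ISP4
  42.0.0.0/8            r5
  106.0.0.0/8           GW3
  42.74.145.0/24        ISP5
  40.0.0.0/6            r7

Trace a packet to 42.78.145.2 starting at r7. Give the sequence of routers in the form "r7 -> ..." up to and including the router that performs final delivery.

At r7: longest match for 42.78.145.2 is 42.78.144.0/20 -> r4
At r4: longest match for 42.78.145.2 is 42.0.0.0/8 -> r5
At r5: longest match for 42.78.145.2 is 42.78.128.0/19 -> LAN

r7 -> r4 -> r5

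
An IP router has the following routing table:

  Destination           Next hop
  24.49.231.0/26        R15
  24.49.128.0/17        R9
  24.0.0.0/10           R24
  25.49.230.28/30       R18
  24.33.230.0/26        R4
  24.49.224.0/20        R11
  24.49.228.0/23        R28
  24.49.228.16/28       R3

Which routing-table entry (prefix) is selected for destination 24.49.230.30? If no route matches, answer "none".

24.49.224.0/20

Entries matching 24.49.230.30:
  24.0.0.0/10 (24.0.0.0 - 24.63.255.255)
  24.49.128.0/17 (24.49.128.0 - 24.49.255.255)
  24.49.224.0/20 (24.49.224.0 - 24.49.239.255)
Most specific is 24.49.224.0/20.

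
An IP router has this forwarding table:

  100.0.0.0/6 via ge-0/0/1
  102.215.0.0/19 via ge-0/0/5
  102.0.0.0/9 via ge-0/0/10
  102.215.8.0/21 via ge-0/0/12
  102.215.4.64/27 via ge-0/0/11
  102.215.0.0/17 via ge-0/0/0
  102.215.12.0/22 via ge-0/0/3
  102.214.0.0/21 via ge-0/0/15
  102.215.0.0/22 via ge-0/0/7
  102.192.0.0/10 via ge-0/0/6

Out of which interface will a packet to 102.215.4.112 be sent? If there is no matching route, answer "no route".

Routes whose prefix contains 102.215.4.112:
  100.0.0.0/6 (100.0.0.0 - 103.255.255.255) -> ge-0/0/1
  102.192.0.0/10 (102.192.0.0 - 102.255.255.255) -> ge-0/0/6
  102.215.0.0/17 (102.215.0.0 - 102.215.127.255) -> ge-0/0/0
  102.215.0.0/19 (102.215.0.0 - 102.215.31.255) -> ge-0/0/5
More-specific entries that do NOT match:
  102.215.4.64/27 (102.215.4.64 - 102.215.4.95) does not contain 102.215.4.112
  102.215.12.0/22 (102.215.12.0 - 102.215.15.255) does not contain 102.215.4.112
  102.215.0.0/22 (102.215.0.0 - 102.215.3.255) does not contain 102.215.4.112
  102.215.8.0/21 (102.215.8.0 - 102.215.15.255) does not contain 102.215.4.112
  102.214.0.0/21 (102.214.0.0 - 102.214.7.255) does not contain 102.215.4.112
Longest matching prefix is /19 -> interface ge-0/0/5.

ge-0/0/5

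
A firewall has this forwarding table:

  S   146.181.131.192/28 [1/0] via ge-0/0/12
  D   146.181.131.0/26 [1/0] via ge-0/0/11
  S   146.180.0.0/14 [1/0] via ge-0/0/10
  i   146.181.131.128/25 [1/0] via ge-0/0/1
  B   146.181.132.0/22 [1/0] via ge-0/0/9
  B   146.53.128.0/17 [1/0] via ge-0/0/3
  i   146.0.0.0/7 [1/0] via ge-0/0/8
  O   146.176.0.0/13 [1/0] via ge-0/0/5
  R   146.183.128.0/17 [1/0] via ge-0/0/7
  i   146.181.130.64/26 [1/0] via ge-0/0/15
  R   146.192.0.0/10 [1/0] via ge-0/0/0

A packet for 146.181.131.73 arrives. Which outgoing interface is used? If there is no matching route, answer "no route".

Routes whose prefix contains 146.181.131.73:
  146.0.0.0/7 (146.0.0.0 - 147.255.255.255) -> ge-0/0/8
  146.176.0.0/13 (146.176.0.0 - 146.183.255.255) -> ge-0/0/5
  146.180.0.0/14 (146.180.0.0 - 146.183.255.255) -> ge-0/0/10
More-specific entries that do NOT match:
  146.181.131.192/28 (146.181.131.192 - 146.181.131.207) does not contain 146.181.131.73
  146.181.131.0/26 (146.181.131.0 - 146.181.131.63) does not contain 146.181.131.73
  146.181.130.64/26 (146.181.130.64 - 146.181.130.127) does not contain 146.181.131.73
  146.181.131.128/25 (146.181.131.128 - 146.181.131.255) does not contain 146.181.131.73
  146.181.132.0/22 (146.181.132.0 - 146.181.135.255) does not contain 146.181.131.73
  146.53.128.0/17 (146.53.128.0 - 146.53.255.255) does not contain 146.181.131.73
  146.183.128.0/17 (146.183.128.0 - 146.183.255.255) does not contain 146.181.131.73
Longest matching prefix is /14 -> interface ge-0/0/10.

ge-0/0/10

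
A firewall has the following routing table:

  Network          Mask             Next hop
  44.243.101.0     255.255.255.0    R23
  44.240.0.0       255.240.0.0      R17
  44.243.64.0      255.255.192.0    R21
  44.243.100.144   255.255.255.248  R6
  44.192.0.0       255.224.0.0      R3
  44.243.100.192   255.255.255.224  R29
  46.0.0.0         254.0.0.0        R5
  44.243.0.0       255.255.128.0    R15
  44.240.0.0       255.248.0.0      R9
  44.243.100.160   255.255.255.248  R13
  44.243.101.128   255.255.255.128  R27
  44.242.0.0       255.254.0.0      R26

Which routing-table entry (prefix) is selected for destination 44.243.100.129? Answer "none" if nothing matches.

44.243.64.0/18

Entries matching 44.243.100.129:
  44.240.0.0/12 (44.240.0.0 - 44.255.255.255)
  44.240.0.0/13 (44.240.0.0 - 44.247.255.255)
  44.242.0.0/15 (44.242.0.0 - 44.243.255.255)
  44.243.0.0/17 (44.243.0.0 - 44.243.127.255)
  44.243.64.0/18 (44.243.64.0 - 44.243.127.255)
Most specific is 44.243.64.0/18.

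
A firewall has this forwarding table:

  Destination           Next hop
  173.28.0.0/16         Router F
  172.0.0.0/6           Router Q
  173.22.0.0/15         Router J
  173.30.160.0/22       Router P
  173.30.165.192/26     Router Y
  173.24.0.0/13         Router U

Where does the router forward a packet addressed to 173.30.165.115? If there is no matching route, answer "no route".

Router U

Routes whose prefix contains 173.30.165.115:
  172.0.0.0/6 (172.0.0.0 - 175.255.255.255) -> Router Q
  173.24.0.0/13 (173.24.0.0 - 173.31.255.255) -> Router U
More-specific entries that do NOT match:
  173.30.165.192/26 (173.30.165.192 - 173.30.165.255) does not contain 173.30.165.115
  173.30.160.0/22 (173.30.160.0 - 173.30.163.255) does not contain 173.30.165.115
  173.28.0.0/16 (173.28.0.0 - 173.28.255.255) does not contain 173.30.165.115
  173.22.0.0/15 (173.22.0.0 - 173.23.255.255) does not contain 173.30.165.115
Longest matching prefix is /13 -> next hop Router U.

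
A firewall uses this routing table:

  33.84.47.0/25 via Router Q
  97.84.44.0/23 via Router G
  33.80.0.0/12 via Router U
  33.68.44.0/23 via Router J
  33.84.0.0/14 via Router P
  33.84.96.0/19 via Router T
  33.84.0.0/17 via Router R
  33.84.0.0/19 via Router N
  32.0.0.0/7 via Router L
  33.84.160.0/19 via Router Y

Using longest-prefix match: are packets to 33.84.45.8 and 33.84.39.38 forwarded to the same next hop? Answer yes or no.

yes

33.84.45.8: longest match 33.84.0.0/17 -> Router R
33.84.39.38: longest match 33.84.0.0/17 -> Router R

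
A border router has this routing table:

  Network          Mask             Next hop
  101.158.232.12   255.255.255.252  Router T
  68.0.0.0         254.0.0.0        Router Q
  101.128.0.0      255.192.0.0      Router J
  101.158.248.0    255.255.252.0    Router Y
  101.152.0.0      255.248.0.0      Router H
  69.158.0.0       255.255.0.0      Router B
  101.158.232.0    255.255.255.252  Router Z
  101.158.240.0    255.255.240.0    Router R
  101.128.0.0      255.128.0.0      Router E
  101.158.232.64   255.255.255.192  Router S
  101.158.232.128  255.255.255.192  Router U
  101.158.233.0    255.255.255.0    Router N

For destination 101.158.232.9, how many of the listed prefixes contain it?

3

Prefixes containing 101.158.232.9:
  101.128.0.0/9 (101.128.0.0 - 101.255.255.255)
  101.128.0.0/10 (101.128.0.0 - 101.191.255.255)
  101.152.0.0/13 (101.152.0.0 - 101.159.255.255)
Total matching entries: 3.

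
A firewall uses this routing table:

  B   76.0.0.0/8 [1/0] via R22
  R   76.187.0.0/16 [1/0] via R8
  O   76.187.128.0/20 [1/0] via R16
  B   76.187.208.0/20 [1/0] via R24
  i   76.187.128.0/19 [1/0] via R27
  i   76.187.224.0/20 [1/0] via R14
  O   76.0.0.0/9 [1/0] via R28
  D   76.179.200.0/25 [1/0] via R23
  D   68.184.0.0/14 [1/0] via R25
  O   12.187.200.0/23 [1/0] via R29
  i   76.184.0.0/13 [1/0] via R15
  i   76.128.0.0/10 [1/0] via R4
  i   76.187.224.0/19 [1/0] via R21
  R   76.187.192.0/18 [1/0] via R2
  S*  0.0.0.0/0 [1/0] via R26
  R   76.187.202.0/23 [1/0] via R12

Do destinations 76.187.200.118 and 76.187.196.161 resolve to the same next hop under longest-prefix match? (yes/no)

yes

76.187.200.118: longest match 76.187.192.0/18 -> R2
76.187.196.161: longest match 76.187.192.0/18 -> R2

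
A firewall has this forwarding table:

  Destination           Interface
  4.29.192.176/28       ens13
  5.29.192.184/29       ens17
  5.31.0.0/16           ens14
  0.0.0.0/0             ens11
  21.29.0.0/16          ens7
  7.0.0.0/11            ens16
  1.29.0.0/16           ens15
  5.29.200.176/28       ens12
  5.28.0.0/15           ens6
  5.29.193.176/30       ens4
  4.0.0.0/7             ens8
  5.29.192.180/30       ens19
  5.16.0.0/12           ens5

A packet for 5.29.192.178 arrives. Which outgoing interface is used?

Routes whose prefix contains 5.29.192.178:
  0.0.0.0/0 (default, matches everything) -> ens11
  4.0.0.0/7 (4.0.0.0 - 5.255.255.255) -> ens8
  5.16.0.0/12 (5.16.0.0 - 5.31.255.255) -> ens5
  5.28.0.0/15 (5.28.0.0 - 5.29.255.255) -> ens6
More-specific entries that do NOT match:
  5.29.193.176/30 (5.29.193.176 - 5.29.193.179) does not contain 5.29.192.178
  5.29.192.180/30 (5.29.192.180 - 5.29.192.183) does not contain 5.29.192.178
  5.29.192.184/29 (5.29.192.184 - 5.29.192.191) does not contain 5.29.192.178
  4.29.192.176/28 (4.29.192.176 - 4.29.192.191) does not contain 5.29.192.178
  5.29.200.176/28 (5.29.200.176 - 5.29.200.191) does not contain 5.29.192.178
  5.31.0.0/16 (5.31.0.0 - 5.31.255.255) does not contain 5.29.192.178
  21.29.0.0/16 (21.29.0.0 - 21.29.255.255) does not contain 5.29.192.178
  1.29.0.0/16 (1.29.0.0 - 1.29.255.255) does not contain 5.29.192.178
Longest matching prefix is /15 -> interface ens6.

ens6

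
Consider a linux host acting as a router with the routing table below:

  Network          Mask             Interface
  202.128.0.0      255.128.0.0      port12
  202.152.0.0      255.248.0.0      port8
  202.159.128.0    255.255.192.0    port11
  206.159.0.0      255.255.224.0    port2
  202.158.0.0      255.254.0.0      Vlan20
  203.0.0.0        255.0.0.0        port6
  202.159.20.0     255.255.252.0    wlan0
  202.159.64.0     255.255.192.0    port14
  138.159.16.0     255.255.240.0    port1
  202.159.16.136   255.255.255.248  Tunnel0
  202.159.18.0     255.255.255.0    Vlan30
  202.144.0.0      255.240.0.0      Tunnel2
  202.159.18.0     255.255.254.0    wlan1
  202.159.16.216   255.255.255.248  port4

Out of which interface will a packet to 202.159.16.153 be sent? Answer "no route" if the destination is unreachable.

Routes whose prefix contains 202.159.16.153:
  202.128.0.0/9 (202.128.0.0 - 202.255.255.255) -> port12
  202.144.0.0/12 (202.144.0.0 - 202.159.255.255) -> Tunnel2
  202.152.0.0/13 (202.152.0.0 - 202.159.255.255) -> port8
  202.158.0.0/15 (202.158.0.0 - 202.159.255.255) -> Vlan20
More-specific entries that do NOT match:
  202.159.16.136/29 (202.159.16.136 - 202.159.16.143) does not contain 202.159.16.153
  202.159.16.216/29 (202.159.16.216 - 202.159.16.223) does not contain 202.159.16.153
  202.159.18.0/24 (202.159.18.0 - 202.159.18.255) does not contain 202.159.16.153
  202.159.18.0/23 (202.159.18.0 - 202.159.19.255) does not contain 202.159.16.153
  202.159.20.0/22 (202.159.20.0 - 202.159.23.255) does not contain 202.159.16.153
  138.159.16.0/20 (138.159.16.0 - 138.159.31.255) does not contain 202.159.16.153
  206.159.0.0/19 (206.159.0.0 - 206.159.31.255) does not contain 202.159.16.153
  202.159.128.0/18 (202.159.128.0 - 202.159.191.255) does not contain 202.159.16.153
  202.159.64.0/18 (202.159.64.0 - 202.159.127.255) does not contain 202.159.16.153
Longest matching prefix is /15 -> interface Vlan20.

Vlan20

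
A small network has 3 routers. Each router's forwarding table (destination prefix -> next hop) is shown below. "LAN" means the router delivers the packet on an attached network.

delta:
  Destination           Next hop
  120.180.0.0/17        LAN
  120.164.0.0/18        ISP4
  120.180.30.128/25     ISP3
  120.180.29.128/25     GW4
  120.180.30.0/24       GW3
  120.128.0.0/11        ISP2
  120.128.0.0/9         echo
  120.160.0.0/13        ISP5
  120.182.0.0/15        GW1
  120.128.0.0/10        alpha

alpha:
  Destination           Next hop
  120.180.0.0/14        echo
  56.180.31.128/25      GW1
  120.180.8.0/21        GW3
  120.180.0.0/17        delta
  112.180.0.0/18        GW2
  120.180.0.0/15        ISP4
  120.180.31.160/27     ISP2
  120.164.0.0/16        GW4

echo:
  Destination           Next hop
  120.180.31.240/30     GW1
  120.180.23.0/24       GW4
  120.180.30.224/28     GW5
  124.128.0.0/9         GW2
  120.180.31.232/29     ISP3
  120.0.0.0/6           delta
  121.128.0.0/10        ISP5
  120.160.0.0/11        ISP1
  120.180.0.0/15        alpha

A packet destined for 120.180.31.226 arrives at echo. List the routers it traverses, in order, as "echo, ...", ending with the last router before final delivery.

At echo: longest match for 120.180.31.226 is 120.180.0.0/15 -> alpha
At alpha: longest match for 120.180.31.226 is 120.180.0.0/17 -> delta
At delta: longest match for 120.180.31.226 is 120.180.0.0/17 -> LAN

echo, alpha, delta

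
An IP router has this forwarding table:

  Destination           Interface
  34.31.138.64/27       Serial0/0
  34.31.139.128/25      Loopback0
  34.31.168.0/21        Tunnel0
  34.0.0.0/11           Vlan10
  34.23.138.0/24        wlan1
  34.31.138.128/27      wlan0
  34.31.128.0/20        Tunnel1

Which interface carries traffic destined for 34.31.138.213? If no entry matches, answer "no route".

Routes whose prefix contains 34.31.138.213:
  34.0.0.0/11 (34.0.0.0 - 34.31.255.255) -> Vlan10
  34.31.128.0/20 (34.31.128.0 - 34.31.143.255) -> Tunnel1
More-specific entries that do NOT match:
  34.31.138.64/27 (34.31.138.64 - 34.31.138.95) does not contain 34.31.138.213
  34.31.138.128/27 (34.31.138.128 - 34.31.138.159) does not contain 34.31.138.213
  34.31.139.128/25 (34.31.139.128 - 34.31.139.255) does not contain 34.31.138.213
  34.23.138.0/24 (34.23.138.0 - 34.23.138.255) does not contain 34.31.138.213
  34.31.168.0/21 (34.31.168.0 - 34.31.175.255) does not contain 34.31.138.213
Longest matching prefix is /20 -> interface Tunnel1.

Tunnel1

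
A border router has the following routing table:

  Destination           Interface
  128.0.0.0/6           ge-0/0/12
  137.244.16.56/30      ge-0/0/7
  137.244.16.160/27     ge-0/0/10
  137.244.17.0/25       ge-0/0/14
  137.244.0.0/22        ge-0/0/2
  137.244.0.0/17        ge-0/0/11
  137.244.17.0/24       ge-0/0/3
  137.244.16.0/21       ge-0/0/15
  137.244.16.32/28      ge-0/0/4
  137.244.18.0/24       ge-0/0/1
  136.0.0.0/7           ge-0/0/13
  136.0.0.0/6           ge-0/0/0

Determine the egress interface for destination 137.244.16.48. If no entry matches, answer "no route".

ge-0/0/15

Routes whose prefix contains 137.244.16.48:
  136.0.0.0/6 (136.0.0.0 - 139.255.255.255) -> ge-0/0/0
  136.0.0.0/7 (136.0.0.0 - 137.255.255.255) -> ge-0/0/13
  137.244.0.0/17 (137.244.0.0 - 137.244.127.255) -> ge-0/0/11
  137.244.16.0/21 (137.244.16.0 - 137.244.23.255) -> ge-0/0/15
More-specific entries that do NOT match:
  137.244.16.56/30 (137.244.16.56 - 137.244.16.59) does not contain 137.244.16.48
  137.244.16.32/28 (137.244.16.32 - 137.244.16.47) does not contain 137.244.16.48
  137.244.16.160/27 (137.244.16.160 - 137.244.16.191) does not contain 137.244.16.48
  137.244.17.0/25 (137.244.17.0 - 137.244.17.127) does not contain 137.244.16.48
  137.244.17.0/24 (137.244.17.0 - 137.244.17.255) does not contain 137.244.16.48
  137.244.18.0/24 (137.244.18.0 - 137.244.18.255) does not contain 137.244.16.48
  137.244.0.0/22 (137.244.0.0 - 137.244.3.255) does not contain 137.244.16.48
Longest matching prefix is /21 -> interface ge-0/0/15.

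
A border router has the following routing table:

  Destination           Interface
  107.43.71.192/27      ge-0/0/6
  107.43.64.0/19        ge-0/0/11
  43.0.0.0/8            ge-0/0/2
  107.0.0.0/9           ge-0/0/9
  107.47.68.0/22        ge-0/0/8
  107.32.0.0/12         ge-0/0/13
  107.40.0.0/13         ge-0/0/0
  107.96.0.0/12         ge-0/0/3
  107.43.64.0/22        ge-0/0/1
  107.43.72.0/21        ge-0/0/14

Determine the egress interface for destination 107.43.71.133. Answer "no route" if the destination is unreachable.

Routes whose prefix contains 107.43.71.133:
  107.0.0.0/9 (107.0.0.0 - 107.127.255.255) -> ge-0/0/9
  107.32.0.0/12 (107.32.0.0 - 107.47.255.255) -> ge-0/0/13
  107.40.0.0/13 (107.40.0.0 - 107.47.255.255) -> ge-0/0/0
  107.43.64.0/19 (107.43.64.0 - 107.43.95.255) -> ge-0/0/11
More-specific entries that do NOT match:
  107.43.71.192/27 (107.43.71.192 - 107.43.71.223) does not contain 107.43.71.133
  107.47.68.0/22 (107.47.68.0 - 107.47.71.255) does not contain 107.43.71.133
  107.43.64.0/22 (107.43.64.0 - 107.43.67.255) does not contain 107.43.71.133
  107.43.72.0/21 (107.43.72.0 - 107.43.79.255) does not contain 107.43.71.133
Longest matching prefix is /19 -> interface ge-0/0/11.

ge-0/0/11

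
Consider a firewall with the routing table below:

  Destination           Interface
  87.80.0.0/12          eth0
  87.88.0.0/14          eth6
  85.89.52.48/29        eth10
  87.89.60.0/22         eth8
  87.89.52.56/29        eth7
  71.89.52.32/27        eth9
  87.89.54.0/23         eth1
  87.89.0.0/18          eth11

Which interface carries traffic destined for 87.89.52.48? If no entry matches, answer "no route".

Routes whose prefix contains 87.89.52.48:
  87.80.0.0/12 (87.80.0.0 - 87.95.255.255) -> eth0
  87.88.0.0/14 (87.88.0.0 - 87.91.255.255) -> eth6
  87.89.0.0/18 (87.89.0.0 - 87.89.63.255) -> eth11
More-specific entries that do NOT match:
  85.89.52.48/29 (85.89.52.48 - 85.89.52.55) does not contain 87.89.52.48
  87.89.52.56/29 (87.89.52.56 - 87.89.52.63) does not contain 87.89.52.48
  71.89.52.32/27 (71.89.52.32 - 71.89.52.63) does not contain 87.89.52.48
  87.89.54.0/23 (87.89.54.0 - 87.89.55.255) does not contain 87.89.52.48
  87.89.60.0/22 (87.89.60.0 - 87.89.63.255) does not contain 87.89.52.48
Longest matching prefix is /18 -> interface eth11.

eth11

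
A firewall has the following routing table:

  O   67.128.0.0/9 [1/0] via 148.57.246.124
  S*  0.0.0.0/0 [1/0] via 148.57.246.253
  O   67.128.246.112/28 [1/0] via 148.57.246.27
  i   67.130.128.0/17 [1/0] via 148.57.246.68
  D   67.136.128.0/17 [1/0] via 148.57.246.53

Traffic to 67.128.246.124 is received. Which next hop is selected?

148.57.246.27

Routes whose prefix contains 67.128.246.124:
  0.0.0.0/0 (default, matches everything) -> 148.57.246.253
  67.128.0.0/9 (67.128.0.0 - 67.255.255.255) -> 148.57.246.124
  67.128.246.112/28 (67.128.246.112 - 67.128.246.127) -> 148.57.246.27
Longest matching prefix is /28 -> next hop 148.57.246.27.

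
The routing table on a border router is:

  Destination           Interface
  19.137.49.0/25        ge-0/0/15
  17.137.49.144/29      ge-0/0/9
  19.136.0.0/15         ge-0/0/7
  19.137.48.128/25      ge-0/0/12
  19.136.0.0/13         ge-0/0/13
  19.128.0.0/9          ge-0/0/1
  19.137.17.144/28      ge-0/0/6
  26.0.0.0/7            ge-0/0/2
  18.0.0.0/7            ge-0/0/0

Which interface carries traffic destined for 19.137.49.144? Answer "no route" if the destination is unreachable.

ge-0/0/7

Routes whose prefix contains 19.137.49.144:
  18.0.0.0/7 (18.0.0.0 - 19.255.255.255) -> ge-0/0/0
  19.128.0.0/9 (19.128.0.0 - 19.255.255.255) -> ge-0/0/1
  19.136.0.0/13 (19.136.0.0 - 19.143.255.255) -> ge-0/0/13
  19.136.0.0/15 (19.136.0.0 - 19.137.255.255) -> ge-0/0/7
More-specific entries that do NOT match:
  17.137.49.144/29 (17.137.49.144 - 17.137.49.151) does not contain 19.137.49.144
  19.137.17.144/28 (19.137.17.144 - 19.137.17.159) does not contain 19.137.49.144
  19.137.49.0/25 (19.137.49.0 - 19.137.49.127) does not contain 19.137.49.144
  19.137.48.128/25 (19.137.48.128 - 19.137.48.255) does not contain 19.137.49.144
Longest matching prefix is /15 -> interface ge-0/0/7.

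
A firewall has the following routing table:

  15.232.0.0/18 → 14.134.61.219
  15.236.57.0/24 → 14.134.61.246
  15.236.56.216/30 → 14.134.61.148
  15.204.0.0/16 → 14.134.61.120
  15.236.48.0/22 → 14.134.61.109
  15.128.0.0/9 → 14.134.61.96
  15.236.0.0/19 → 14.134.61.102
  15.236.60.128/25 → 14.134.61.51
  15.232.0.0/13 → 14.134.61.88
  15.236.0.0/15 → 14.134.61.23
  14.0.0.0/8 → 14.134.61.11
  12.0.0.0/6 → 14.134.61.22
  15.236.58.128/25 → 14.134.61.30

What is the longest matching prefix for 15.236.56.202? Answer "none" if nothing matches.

Entries matching 15.236.56.202:
  12.0.0.0/6 (12.0.0.0 - 15.255.255.255)
  15.128.0.0/9 (15.128.0.0 - 15.255.255.255)
  15.232.0.0/13 (15.232.0.0 - 15.239.255.255)
  15.236.0.0/15 (15.236.0.0 - 15.237.255.255)
Most specific is 15.236.0.0/15.

15.236.0.0/15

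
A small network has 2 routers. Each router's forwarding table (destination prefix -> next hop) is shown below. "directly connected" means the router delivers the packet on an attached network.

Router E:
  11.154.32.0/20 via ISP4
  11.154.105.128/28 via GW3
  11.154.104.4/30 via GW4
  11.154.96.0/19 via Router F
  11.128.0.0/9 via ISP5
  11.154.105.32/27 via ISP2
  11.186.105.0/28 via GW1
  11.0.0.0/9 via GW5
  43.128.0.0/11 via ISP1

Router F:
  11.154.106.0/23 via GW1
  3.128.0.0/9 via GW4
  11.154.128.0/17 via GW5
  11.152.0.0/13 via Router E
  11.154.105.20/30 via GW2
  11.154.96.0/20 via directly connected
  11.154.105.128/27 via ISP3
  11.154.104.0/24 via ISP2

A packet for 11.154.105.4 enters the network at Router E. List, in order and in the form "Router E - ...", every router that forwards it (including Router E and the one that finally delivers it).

At Router E: longest match for 11.154.105.4 is 11.154.96.0/19 -> Router F
At Router F: longest match for 11.154.105.4 is 11.154.96.0/20 -> directly connected

Router E - Router F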